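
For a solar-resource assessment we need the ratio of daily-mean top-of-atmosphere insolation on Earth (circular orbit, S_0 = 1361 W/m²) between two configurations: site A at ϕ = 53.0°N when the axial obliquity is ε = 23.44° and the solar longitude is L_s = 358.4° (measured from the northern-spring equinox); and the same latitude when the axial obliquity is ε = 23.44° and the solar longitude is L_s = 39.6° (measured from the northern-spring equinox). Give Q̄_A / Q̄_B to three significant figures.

Q̄_A / Q̄_B ≈ 0.628

— Configuration A (ϕ=+53.0°):
Solar declination: sin δ = sin ε · sin L_s = sin 23.44° × sin 358.4° = -0.01111, so δ = -0.636°.
cos h₀ = −tan(+53.0°) tan(-0.636°) = 0.0147, h₀ = 1.5561 rad.
Bracket: h₀ sin ϕ sin δ + cos ϕ cos δ sin h₀ = 1.5561×0.79864×-0.01111 + 0.60182×0.99994×0.99989 = -0.013807 + 0.601718 = 0.587911.
Q̄ = (S_0/π) × [bracket] = (1361/π) × 0.587911 = 254.69 W/m².
— Configuration B (ϕ=+53.0°):
Solar declination: sin δ = sin ε · sin L_s = sin 23.44° × sin 39.6° = 0.25356, so δ = +14.688°.
cos h₀ = −tan(+53.0°) tan(+14.688°) = -0.3479, h₀ = 1.9261 rad.
Bracket: h₀ sin ϕ sin δ + cos ϕ cos δ sin h₀ = 1.9261×0.79864×0.25356 + 0.60182×0.96732×0.93755 = 0.390041 + 0.545797 = 0.935838.
Q̄ = (S_0/π) × [bracket] = (1361/π) × 0.935838 = 405.42 W/m².
Ratio Q̄_A / Q̄_B = 254.69 / 405.42 = 0.6282.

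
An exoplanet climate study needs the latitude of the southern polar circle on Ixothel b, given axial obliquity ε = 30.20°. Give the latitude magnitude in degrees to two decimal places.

59.80°

The polar circle is the lowest latitude that experiences at least one full rotation of continuous darkness at the northern-summer solstice; it lies at |φ| = 90° − ε = 90° − 30.20° = 59.80°.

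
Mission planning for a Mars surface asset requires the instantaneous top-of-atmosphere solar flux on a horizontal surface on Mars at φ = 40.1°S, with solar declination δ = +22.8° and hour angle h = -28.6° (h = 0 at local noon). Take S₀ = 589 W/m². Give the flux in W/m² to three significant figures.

cos θ_z = sin φ sin δ + cos φ cos δ cos h = -0.249608 + 0.619112 = 0.369504.
Flux = S₀ · cos θ_z = 589 × 0.369504 = 217.6 W/m².

218 W/m²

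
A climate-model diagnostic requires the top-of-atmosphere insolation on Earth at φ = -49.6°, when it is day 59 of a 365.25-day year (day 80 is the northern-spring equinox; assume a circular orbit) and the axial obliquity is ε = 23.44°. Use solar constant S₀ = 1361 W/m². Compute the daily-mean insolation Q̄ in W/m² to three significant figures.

Solar longitude: λ_s = 360° × (59 − 80)/365.25 = -20.698°, i.e. -20.698° + 360° = 339.302°.
sin δ = sin 23.44° × sin 339.302° = -0.14060, so δ = -8.082°.
cos H₀ = −tan(-49.6°) tan(-8.082°) = -0.1669, H₀ = 1.7384 rad.
Bracket: H₀ sin φ sin δ + cos φ cos δ sin H₀ = 1.7384×-0.76154×-0.14060 + 0.64812×0.99007×0.98598 = 0.186135 + 0.632688 = 0.818823.
Q̄ = (S₀/π) × [bracket] = (1361/π) × 0.818823 = 354.7 W/m².

Q̄ ≈ 355 W/m²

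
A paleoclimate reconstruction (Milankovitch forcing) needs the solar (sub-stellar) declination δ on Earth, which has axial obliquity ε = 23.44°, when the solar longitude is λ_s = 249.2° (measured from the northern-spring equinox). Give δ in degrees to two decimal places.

sin δ = sin ε · sin λ_s = sin 23.44° × sin 249.2° = -0.371863.
δ = arcsin(-0.371863) = -21.83°.

δ = -21.83°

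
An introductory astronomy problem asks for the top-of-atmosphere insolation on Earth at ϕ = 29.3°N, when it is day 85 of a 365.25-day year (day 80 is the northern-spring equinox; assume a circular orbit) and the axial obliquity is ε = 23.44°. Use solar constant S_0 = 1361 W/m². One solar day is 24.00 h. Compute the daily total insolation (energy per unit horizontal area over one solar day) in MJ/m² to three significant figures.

33.6 MJ/m²

Solar longitude: L_s = 360° × (85 − 80)/365.25 = 4.928°.
sin δ = sin 23.44° × sin 4.928° = 0.03417, so δ = +1.958°.
cos h₀ = −tan(+29.3°) tan(+1.958°) = -0.0192, h₀ = 1.5900 rad.
Bracket: h₀ sin ϕ sin δ + cos ϕ cos δ sin h₀ = 1.5900×0.48938×0.03417 + 0.87207×0.99942×0.99982 = 0.026588 + 0.871407 = 0.897995.
Q̄ = (S_0/π) × [bracket] = (1361/π) × 0.897995 = 389.03 W/m².
Daily total = Q̄ × 24.00 h × 3600 s/h = 389.03 × 24.00 × 3600 / 10⁶ = 33.61 MJ/m².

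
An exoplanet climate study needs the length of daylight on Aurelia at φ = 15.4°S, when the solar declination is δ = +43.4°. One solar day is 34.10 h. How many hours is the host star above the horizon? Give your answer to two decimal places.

cos H₀ = −tan φ · tan δ = −tan(-15.4°) × tan(+43.400°) = 0.2605, so H₀ = 1.3073 rad = 74.90°.
Daylight = 2H₀/(2π) × 34.10 h = (1.3073/π) × 34.10 = 14.19 h.

14.19 h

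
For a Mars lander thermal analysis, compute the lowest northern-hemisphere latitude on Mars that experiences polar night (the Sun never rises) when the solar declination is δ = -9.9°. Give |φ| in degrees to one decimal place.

Polar night requires cos H₀ = −tan φ tan δ ≥ 1, i.e. tan φ tan δ ≤ −1.
The boundary is |tan φ| · |tan δ| = 1, so |φ| = 90° − |δ| = 90° − 9.9° = 80.1° in the northern hemisphere.

|φ| = 80.1°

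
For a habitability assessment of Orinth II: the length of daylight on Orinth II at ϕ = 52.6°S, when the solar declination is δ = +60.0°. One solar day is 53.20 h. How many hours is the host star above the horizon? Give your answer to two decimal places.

0.00 h

cos h₀ = −tan ϕ · tan δ = 2.2654 ≥ 1, so the host star never rises (polar night) and h₀ = 0.
Daylight = 2h₀/(2π) × 53.20 h = (0.0000/π) × 53.20 = 0.00 h.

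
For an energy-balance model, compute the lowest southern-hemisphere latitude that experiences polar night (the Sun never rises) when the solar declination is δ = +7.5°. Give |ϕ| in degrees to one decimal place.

|ϕ| = 82.5°

Polar night requires cos h₀ = −tan ϕ tan δ ≥ 1, i.e. tan ϕ tan δ ≤ −1.
The boundary is |tan ϕ| · |tan δ| = 1, so |ϕ| = 90° − |δ| = 90° − 7.5° = 82.5° in the southern hemisphere.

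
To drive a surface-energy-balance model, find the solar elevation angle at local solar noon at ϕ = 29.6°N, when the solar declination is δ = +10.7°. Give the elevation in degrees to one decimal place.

71.1°

At local noon the hour angle is zero, so the zenith angle equals |ϕ − δ| = |+29.6° − (+10.700°)| = 18.900°.
Elevation = 90° − 18.900° = 71.1°.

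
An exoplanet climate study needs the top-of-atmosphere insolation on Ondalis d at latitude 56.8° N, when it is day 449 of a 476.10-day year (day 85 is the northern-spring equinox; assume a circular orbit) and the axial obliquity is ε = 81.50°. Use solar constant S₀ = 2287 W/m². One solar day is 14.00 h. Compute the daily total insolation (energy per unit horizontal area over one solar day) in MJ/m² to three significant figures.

0.00 MJ/m²

Solar longitude: λ_s = 360° × (449 − 85)/476.10 = 275.236°.
sin δ = sin 81.50° × sin 275.236° = -0.98489, so δ = -80.027°.
cos H₀ = −tan(+56.8°) tan(-80.027°) = 8.6903 ≥ 1 ⇒ polar night, H₀ = 0 and Q̄ = 0.
Daily total = Q̄ × 14.00 h × 3600 s/h = 0.00 MJ/m².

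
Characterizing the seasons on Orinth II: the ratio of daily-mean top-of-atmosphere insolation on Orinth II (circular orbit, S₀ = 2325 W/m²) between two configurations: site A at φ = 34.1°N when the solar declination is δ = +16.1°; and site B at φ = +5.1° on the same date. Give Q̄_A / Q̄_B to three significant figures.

Q̄_A / Q̄_B ≈ 1.06

— Configuration A (φ=+34.1°):
cos H₀ = −tan(+34.1°) tan(+16.100°) = -0.1954, H₀ = 1.7675 rad.
Bracket: H₀ sin φ sin δ + cos φ cos δ sin H₀ = 1.7675×0.56064×0.27731 + 0.82806×0.96078×0.98072 = 0.274795 + 0.780245 = 1.055040.
Q̄ = (S₀/π) × [bracket] = (2325/π) × 1.055040 = 780.80 W/m².
— Configuration B (φ=+5.1°):
cos H₀ = −tan(+5.1°) tan(+16.100°) = -0.0258, H₀ = 1.5966 rad.
Bracket: H₀ sin φ sin δ + cos φ cos δ sin H₀ = 1.5966×0.08889×0.27731 + 0.99604×0.96078×0.99967 = 0.039356 + 0.956660 = 0.996016.
Q̄ = (S₀/π) × [bracket] = (2325/π) × 0.996016 = 737.12 W/m².
Ratio Q̄_A / Q̄_B = 780.80 / 737.12 = 1.059.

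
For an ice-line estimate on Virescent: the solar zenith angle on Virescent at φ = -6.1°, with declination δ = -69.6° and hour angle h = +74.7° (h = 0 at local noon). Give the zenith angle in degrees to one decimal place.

cos θ_z = sin φ sin δ + cos φ cos δ cos h = 0.099599 + 0.091458 = 0.191057.
θ_z = arccos(0.191057) = 79.0°.

θ_z = 79.0°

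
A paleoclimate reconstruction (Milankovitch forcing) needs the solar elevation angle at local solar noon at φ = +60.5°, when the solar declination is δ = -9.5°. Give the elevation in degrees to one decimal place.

At local noon the hour angle is zero, so the zenith angle equals |φ − δ| = |+60.5° − (-9.500°)| = 70.000°.
Elevation = 90° − 70.000° = 20.0°.

20.0°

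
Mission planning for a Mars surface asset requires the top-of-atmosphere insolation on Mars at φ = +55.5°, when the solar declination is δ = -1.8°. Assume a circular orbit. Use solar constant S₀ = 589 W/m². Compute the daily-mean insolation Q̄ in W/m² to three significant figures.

cos H₀ = −tan(+55.5°) tan(-1.800°) = 0.0457, H₀ = 1.5251 rad.
Bracket: H₀ sin φ sin δ + cos φ cos δ sin H₀ = 1.5251×0.82413×-0.03141 + 0.56641×0.99951×0.99895 = -0.039479 + 0.565538 = 0.526059.
Q̄ = (S₀/π) × [bracket] = (589/π) × 0.526059 = 98.63 W/m².

Q̄ ≈ 98.6 W/m²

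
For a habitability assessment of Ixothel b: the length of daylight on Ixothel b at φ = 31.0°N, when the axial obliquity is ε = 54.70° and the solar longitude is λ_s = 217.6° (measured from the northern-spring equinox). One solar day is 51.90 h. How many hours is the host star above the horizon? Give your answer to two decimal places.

20.13 h

Solar declination: sin δ = sin ε · sin λ_s = sin 54.70° × sin 217.6° = -0.49796, so δ = -29.865°.
cos H₀ = −tan φ · tan δ = −tan(+31.0°) × tan(-29.865°) = 0.3450, so H₀ = 1.2185 rad = 69.82°.
Daylight = 2H₀/(2π) × 51.90 h = (1.2185/π) × 51.90 = 20.13 h.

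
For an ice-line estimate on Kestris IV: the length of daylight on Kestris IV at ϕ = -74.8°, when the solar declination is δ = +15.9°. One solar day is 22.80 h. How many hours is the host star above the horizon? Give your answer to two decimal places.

0.00 h

cos h₀ = −tan ϕ · tan δ = 1.0484 ≥ 1, so the host star never rises (polar night) and h₀ = 0.
Daylight = 2h₀/(2π) × 22.80 h = (0.0000/π) × 22.80 = 0.00 h.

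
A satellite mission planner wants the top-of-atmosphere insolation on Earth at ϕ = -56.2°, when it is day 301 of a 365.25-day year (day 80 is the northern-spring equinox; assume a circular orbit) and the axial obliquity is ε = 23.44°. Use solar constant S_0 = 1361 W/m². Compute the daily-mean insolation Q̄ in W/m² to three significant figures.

Q̄ ≈ 388 W/m²

Solar longitude: L_s = 360° × (301 − 80)/365.25 = 217.823°.
sin δ = sin 23.44° × sin 217.823° = -0.24394, so δ = -14.119°.
cos h₀ = −tan(-56.2°) tan(-14.119°) = -0.3757, h₀ = 1.9560 rad.
Bracket: h₀ sin ϕ sin δ + cos ϕ cos δ sin h₀ = 1.9560×-0.83098×-0.24394 + 0.55630×0.96979×0.92673 = 0.396499 + 0.499965 = 0.896464.
Q̄ = (S_0/π) × [bracket] = (1361/π) × 0.896464 = 388.4 W/m².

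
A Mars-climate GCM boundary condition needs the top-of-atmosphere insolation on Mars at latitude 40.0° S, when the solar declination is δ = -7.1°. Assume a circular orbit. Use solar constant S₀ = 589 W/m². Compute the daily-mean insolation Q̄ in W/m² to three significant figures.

Q̄ ≈ 167 W/m²

cos H₀ = −tan(-40.0°) tan(-7.100°) = -0.1045, H₀ = 1.6755 rad.
Bracket: H₀ sin φ sin δ + cos φ cos δ sin H₀ = 1.6755×-0.64279×-0.12360 + 0.76604×0.99233×0.99452 = 0.133117 + 0.755999 = 0.889116.
Q̄ = (S₀/π) × [bracket] = (589/π) × 0.889116 = 166.7 W/m².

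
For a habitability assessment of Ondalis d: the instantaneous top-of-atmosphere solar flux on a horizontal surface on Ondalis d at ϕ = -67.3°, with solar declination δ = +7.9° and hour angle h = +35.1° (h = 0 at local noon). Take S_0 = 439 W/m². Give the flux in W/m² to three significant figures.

81.6 W/m²

cos θ_z = sin ϕ sin δ + cos ϕ cos δ cos h = -0.126798 + 0.312732 = 0.185934.
Flux = S_0 · cos θ_z = 439 × 0.185934 = 81.63 W/m².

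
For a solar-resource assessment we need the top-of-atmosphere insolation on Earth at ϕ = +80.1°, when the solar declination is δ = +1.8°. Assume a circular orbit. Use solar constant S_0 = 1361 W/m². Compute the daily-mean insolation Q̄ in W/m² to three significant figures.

Q̄ ≈ 96.7 W/m²

cos h₀ = −tan(+80.1°) tan(+1.800°) = -0.1801, h₀ = 1.7518 rad.
Bracket: h₀ sin ϕ sin δ + cos ϕ cos δ sin h₀ = 1.7518×0.98511×0.03141 + 0.17193×0.99951×0.98365 = 0.054205 + 0.169036 = 0.223241.
Q̄ = (S_0/π) × [bracket] = (1361/π) × 0.223241 = 96.71 W/m².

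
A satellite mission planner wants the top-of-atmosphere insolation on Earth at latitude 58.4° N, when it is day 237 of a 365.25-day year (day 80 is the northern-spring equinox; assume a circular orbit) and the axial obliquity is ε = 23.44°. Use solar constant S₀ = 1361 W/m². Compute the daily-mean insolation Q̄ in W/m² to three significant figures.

Solar longitude: λ_s = 360° × (237 − 80)/365.25 = 154.743°.
sin δ = sin 23.44° × sin 154.743° = 0.16973, so δ = +9.772°.
cos H₀ = −tan(+58.4°) tan(+9.772°) = -0.2799, H₀ = 1.8545 rad.
Bracket: H₀ sin φ sin δ + cos φ cos δ sin H₀ = 1.8545×0.85173×0.16973 + 0.52399×0.98549×0.96002 = 0.268094 + 0.495742 = 0.763836.
Q̄ = (S₀/π) × [bracket] = (1361/π) × 0.763836 = 330.9 W/m².

Q̄ ≈ 331 W/m²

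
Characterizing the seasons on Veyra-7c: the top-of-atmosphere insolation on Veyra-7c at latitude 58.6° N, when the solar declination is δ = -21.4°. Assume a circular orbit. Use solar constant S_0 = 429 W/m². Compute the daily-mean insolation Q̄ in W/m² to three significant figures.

Q̄ ≈ 13.6 W/m²

cos h₀ = −tan(+58.6°) tan(-21.400°) = 0.6420, h₀ = 0.8737 rad.
Bracket: h₀ sin ϕ sin δ + cos ϕ cos δ sin h₀ = 0.8737×0.85355×-0.36488 + 0.52101×0.93106×0.76668 = -0.272108 + 0.371910 = 0.099802.
Q̄ = (S_0/π) × [bracket] = (429/π) × 0.099802 = 13.63 W/m².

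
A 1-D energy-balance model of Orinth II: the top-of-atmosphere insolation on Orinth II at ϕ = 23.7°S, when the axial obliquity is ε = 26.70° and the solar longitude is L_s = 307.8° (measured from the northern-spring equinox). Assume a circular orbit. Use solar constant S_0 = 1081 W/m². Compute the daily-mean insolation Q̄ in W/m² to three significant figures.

Q̄ ≈ 376 W/m²

Solar declination: sin δ = sin ε · sin L_s = sin 26.70° × sin 307.8° = -0.35503, so δ = -20.795°.
cos h₀ = −tan(-23.7°) tan(-20.795°) = -0.1667, h₀ = 1.7383 rad.
Bracket: h₀ sin ϕ sin δ + cos ϕ cos δ sin h₀ = 1.7383×-0.40195×-0.35503 + 0.91566×0.93485×0.98601 = 0.248063 + 0.844029 = 1.092092.
Q̄ = (S_0/π) × [bracket] = (1081/π) × 1.092092 = 375.8 W/m².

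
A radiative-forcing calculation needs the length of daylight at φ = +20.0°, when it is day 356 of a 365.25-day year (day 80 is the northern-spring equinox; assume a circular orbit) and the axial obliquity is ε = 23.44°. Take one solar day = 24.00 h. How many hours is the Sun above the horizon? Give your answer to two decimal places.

Solar longitude: λ_s = 360° × (356 − 80)/365.25 = 272.033°.
sin δ = sin 23.44° × sin 272.033° = -0.39754, so δ = -23.424°.
cos H₀ = −tan φ · tan δ = −tan(+20.0°) × tan(-23.424°) = 0.1577, so H₀ = 1.4124 rad = 80.93°.
Daylight = 2H₀/(2π) × 24.00 h = (1.4124/π) × 24.00 = 10.79 h.

10.79 h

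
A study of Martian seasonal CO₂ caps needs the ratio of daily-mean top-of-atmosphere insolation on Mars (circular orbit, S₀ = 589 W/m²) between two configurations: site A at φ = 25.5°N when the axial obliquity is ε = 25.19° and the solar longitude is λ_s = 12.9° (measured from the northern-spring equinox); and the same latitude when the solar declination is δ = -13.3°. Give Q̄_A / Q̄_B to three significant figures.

Q̄_A / Q̄_B ≈ 1.32

— Configuration A (φ=+25.5°):
Solar declination: sin δ = sin ε · sin λ_s = sin 25.19° × sin 12.9° = 0.09502, so δ = +5.452°.
cos H₀ = −tan(+25.5°) tan(+5.452°) = -0.0455, H₀ = 1.6163 rad.
Bracket: H₀ sin φ sin δ + cos φ cos δ sin H₀ = 1.6163×0.43051×0.09502 + 0.90259×0.99548×0.99896 = 0.066118 + 0.897576 = 0.963694.
Q̄ = (S₀/π) × [bracket] = (589/π) × 0.963694 = 180.68 W/m².
— Configuration B (φ=+25.5°):
cos H₀ = −tan(+25.5°) tan(-13.300°) = 0.1128, H₀ = 1.4578 rad.
Bracket: H₀ sin φ sin δ + cos φ cos δ sin H₀ = 1.4578×0.43051×-0.23005 + 0.90259×0.97318×0.99362 = -0.144379 + 0.872778 = 0.728399.
Q̄ = (S₀/π) × [bracket] = (589/π) × 0.728399 = 136.56 W/m².
Ratio Q̄_A / Q̄_B = 180.68 / 136.56 = 1.323.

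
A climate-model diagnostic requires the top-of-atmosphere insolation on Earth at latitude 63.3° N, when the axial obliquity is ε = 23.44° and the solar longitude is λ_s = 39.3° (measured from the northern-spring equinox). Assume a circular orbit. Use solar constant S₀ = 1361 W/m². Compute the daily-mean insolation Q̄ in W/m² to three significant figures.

Solar declination: sin δ = sin ε · sin λ_s = sin 23.44° × sin 39.3° = 0.25195, so δ = +14.593°.
cos H₀ = −tan(+63.3°) tan(+14.593°) = -0.5176, H₀ = 2.1149 rad.
Bracket: H₀ sin φ sin δ + cos φ cos δ sin H₀ = 2.1149×0.89337×0.25195 + 0.44932×0.96774×0.85559 = 0.476031 + 0.372032 = 0.848063.
Q̄ = (S₀/π) × [bracket] = (1361/π) × 0.848063 = 367.4 W/m².

Q̄ ≈ 367 W/m²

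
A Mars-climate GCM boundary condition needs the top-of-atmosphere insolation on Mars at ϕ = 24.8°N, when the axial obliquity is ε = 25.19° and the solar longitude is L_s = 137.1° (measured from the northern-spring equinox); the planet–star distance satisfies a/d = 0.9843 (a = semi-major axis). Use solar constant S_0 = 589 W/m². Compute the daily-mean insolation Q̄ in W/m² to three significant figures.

Q̄ ≈ 194 W/m²

Solar declination: sin δ = sin ε · sin L_s = sin 25.19° × sin 137.1° = 0.28973, so δ = +16.842°.
cos h₀ = −tan(+24.8°) tan(+16.842°) = -0.1399, h₀ = 1.7111 rad.
Bracket: h₀ sin ϕ sin δ + cos ϕ cos δ sin h₀ = 1.7111×0.41945×0.28973 + 0.90778×0.95711×0.99017 = 0.207945 + 0.860305 = 1.068250.
Inverse-square distance factor (a/d)² = 0.9843² = 0.968846.
Q̄ = (S_0/π) × 0.968846 × [bracket] = (589/π) × 0.968846 × 1.068250 = 194.0 W/m².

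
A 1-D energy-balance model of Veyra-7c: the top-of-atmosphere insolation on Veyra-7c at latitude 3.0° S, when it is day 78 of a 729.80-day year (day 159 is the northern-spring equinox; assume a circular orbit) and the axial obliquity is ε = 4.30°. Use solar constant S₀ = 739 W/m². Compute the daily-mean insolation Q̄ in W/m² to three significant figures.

Q̄ ≈ 236 W/m²

Solar longitude: λ_s = 360° × (78 − 159)/729.80 = -39.956°, i.e. -39.956° + 360° = 320.044°.
sin δ = sin 4.30° × sin 320.044° = -0.04815, so δ = -2.760°.
cos H₀ = −tan(-3.0°) tan(-2.760°) = -0.0025, H₀ = 1.5733 rad.
Bracket: H₀ sin φ sin δ + cos φ cos δ sin H₀ = 1.5733×-0.05234×-0.04815 + 0.99863×0.99884×1.00000 = 0.003965 + 0.997472 = 1.001437.
Q̄ = (S₀/π) × [bracket] = (739/π) × 1.001437 = 235.6 W/m².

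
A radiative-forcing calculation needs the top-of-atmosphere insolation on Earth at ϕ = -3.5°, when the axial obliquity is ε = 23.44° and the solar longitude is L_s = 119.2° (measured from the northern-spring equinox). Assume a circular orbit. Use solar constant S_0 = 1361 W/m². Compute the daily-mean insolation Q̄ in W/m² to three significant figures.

Solar declination: sin δ = sin ε · sin L_s = sin 23.44° × sin 119.2° = 0.34724, so δ = +20.318°.
cos h₀ = −tan(-3.5°) tan(+20.318°) = 0.0226, h₀ = 1.5481 rad.
Bracket: h₀ sin ϕ sin δ + cos ϕ cos δ sin h₀ = 1.5481×-0.06105×0.34724 + 0.99813×0.93778×0.99974 = -0.032818 + 0.935783 = 0.902965.
Q̄ = (S_0/π) × [bracket] = (1361/π) × 0.902965 = 391.2 W/m².

Q̄ ≈ 391 W/m²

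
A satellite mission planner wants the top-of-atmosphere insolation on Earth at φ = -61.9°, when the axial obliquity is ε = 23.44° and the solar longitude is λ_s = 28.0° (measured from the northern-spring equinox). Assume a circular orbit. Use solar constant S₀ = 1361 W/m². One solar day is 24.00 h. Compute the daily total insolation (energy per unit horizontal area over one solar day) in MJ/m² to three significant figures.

8.74 MJ/m²

Solar declination: sin δ = sin ε · sin λ_s = sin 23.44° × sin 28.0° = 0.18675, so δ = +10.763°.
cos H₀ = −tan(-61.9°) tan(+10.763°) = 0.3560, H₀ = 1.2068 rad.
Bracket: H₀ sin φ sin δ + cos φ cos δ sin H₀ = 1.2068×-0.88213×0.18675 + 0.47101×0.98241×0.93448 = -0.198806 + 0.432407 = 0.233601.
Q̄ = (S₀/π) × [bracket] = (1361/π) × 0.233601 = 101.20 W/m².
Daily total = Q̄ × 24.00 h × 3600 s/h = 101.20 × 24.00 × 3600 / 10⁶ = 8.744 MJ/m².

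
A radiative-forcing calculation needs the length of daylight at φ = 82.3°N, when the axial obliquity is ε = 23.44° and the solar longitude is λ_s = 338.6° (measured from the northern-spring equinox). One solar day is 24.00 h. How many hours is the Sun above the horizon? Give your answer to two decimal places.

Solar declination: sin δ = sin ε · sin λ_s = sin 23.44° × sin 338.6° = -0.14514, so δ = -8.346°.
cos H₀ = −tan φ · tan δ = 1.0850 ≥ 1, so the Sun never rises (polar night) and H₀ = 0.
Daylight = 2H₀/(2π) × 24.00 h = (0.0000/π) × 24.00 = 0.00 h.

0.00 h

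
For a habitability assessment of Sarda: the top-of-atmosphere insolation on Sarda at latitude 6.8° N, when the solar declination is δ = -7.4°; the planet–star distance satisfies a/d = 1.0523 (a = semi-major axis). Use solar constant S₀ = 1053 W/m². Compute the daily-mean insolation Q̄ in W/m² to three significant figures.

Q̄ ≈ 357 W/m²

cos H₀ = −tan(+6.8°) tan(-7.400°) = 0.0155, H₀ = 1.5553 rad.
Bracket: H₀ sin φ sin δ + cos φ cos δ sin H₀ = 1.5553×0.11840×-0.12880 + 0.99297×0.99167×0.99988 = -0.023718 + 0.984580 = 0.960862.
Inverse-square distance factor (a/d)² = 1.0523² = 1.107335.
Q̄ = (S₀/π) × 1.107335 × [bracket] = (1053/π) × 1.107335 × 0.960862 = 356.6 W/m².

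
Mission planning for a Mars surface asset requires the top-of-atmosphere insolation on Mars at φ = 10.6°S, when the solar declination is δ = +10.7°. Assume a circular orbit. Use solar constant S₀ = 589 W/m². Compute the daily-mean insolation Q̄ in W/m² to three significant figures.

cos H₀ = −tan(-10.6°) tan(+10.700°) = 0.0354, H₀ = 1.5354 rad.
Bracket: H₀ sin φ sin δ + cos φ cos δ sin H₀ = 1.5354×-0.18395×0.18567 + 0.98294×0.98261×0.99937 = -0.052440 + 0.965238 = 0.912798.
Q̄ = (S₀/π) × [bracket] = (589/π) × 0.912798 = 171.1 W/m².

Q̄ ≈ 171 W/m²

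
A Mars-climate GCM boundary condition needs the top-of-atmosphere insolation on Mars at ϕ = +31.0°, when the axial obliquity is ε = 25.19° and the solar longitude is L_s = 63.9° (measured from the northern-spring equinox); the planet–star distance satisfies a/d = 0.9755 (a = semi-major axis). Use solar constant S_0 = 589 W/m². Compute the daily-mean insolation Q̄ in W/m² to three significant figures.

Q̄ ≈ 201 W/m²

Solar declination: sin δ = sin ε · sin L_s = sin 25.19° × sin 63.9° = 0.38222, so δ = +22.471°.
cos h₀ = −tan(+31.0°) tan(+22.471°) = -0.2485, h₀ = 1.8220 rad.
Bracket: h₀ sin ϕ sin δ + cos ϕ cos δ sin h₀ = 1.8220×0.51504×0.38222 + 0.85717×0.92407×0.96862 = 0.358676 + 0.767229 = 1.125905.
Inverse-square distance factor (a/d)² = 0.9755² = 0.951600.
Q̄ = (S_0/π) × 0.951600 × [bracket] = (589/π) × 0.951600 × 1.125905 = 200.9 W/m².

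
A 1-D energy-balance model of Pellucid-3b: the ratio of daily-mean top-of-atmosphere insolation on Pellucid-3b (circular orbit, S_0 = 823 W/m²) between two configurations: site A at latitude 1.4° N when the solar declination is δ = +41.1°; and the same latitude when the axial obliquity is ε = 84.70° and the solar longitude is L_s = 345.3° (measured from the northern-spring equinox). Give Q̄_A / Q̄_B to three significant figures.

Q̄_A / Q̄_B ≈ 0.813

— Configuration A (ϕ=+1.4°):
cos h₀ = −tan(+1.4°) tan(+41.100°) = -0.0213, h₀ = 1.5921 rad.
Bracket: h₀ sin ϕ sin δ + cos ϕ cos δ sin h₀ = 1.5921×0.02443×0.65738 + 0.99970×0.75356×0.99977 = 0.025569 + 0.753161 = 0.778730.
Q̄ = (S_0/π) × [bracket] = (823/π) × 0.778730 = 204.00 W/m².
— Configuration B (ϕ=+1.4°):
Solar declination: sin δ = sin ε · sin L_s = sin 84.70° × sin 345.3° = -0.25267, so δ = -14.636°.
cos h₀ = −tan(+1.4°) tan(-14.636°) = 0.0064, h₀ = 1.5644 rad.
Bracket: h₀ sin ϕ sin δ + cos ϕ cos δ sin h₀ = 1.5644×0.02443×-0.25267 + 0.99970×0.96755×0.99998 = -0.009657 + 0.967240 = 0.957583.
Q̄ = (S_0/π) × [bracket] = (823/π) × 0.957583 = 250.86 W/m².
Ratio Q̄_A / Q̄_B = 204.00 / 250.86 = 0.8132.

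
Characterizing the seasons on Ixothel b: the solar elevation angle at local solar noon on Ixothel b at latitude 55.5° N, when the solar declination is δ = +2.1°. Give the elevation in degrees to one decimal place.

At local noon the hour angle is zero, so the zenith angle equals |φ − δ| = |+55.5° − (+2.100°)| = 53.400°.
Elevation = 90° − 53.400° = 36.6°.

36.6°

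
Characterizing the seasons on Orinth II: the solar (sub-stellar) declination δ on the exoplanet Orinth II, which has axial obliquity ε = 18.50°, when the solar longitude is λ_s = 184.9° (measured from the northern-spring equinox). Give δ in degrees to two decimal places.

δ = -1.55°

sin δ = sin ε · sin λ_s = sin 18.50° × sin 184.9° = -0.027103.
δ = arcsin(-0.027103) = -1.55°.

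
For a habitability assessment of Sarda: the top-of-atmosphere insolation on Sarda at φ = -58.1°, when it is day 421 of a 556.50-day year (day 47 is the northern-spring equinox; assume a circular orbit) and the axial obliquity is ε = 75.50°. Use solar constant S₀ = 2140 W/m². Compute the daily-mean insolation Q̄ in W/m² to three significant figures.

Solar longitude: λ_s = 360° × (421 − 47)/556.50 = 241.941°.
sin δ = sin 75.50° × sin 241.941° = -0.85435, so δ = -58.688°.
cos H₀ = −tan(-58.1°) tan(-58.688°) = -2.6411 ≤ −1 ⇒ polar day, H₀ = π.
Bracket: H₀ sin φ sin δ + cos φ cos δ sin H₀ = 3.1416×-0.84897×-0.85435 + 0.52844×0.51969×0.00000 = 2.278658 + 0.000000 = 2.278658.
Q̄ = (S₀/π) × [bracket] = (2140/π) × 2.278658 = 1552 W/m².

Q̄ ≈ 1.55e+03 W/m²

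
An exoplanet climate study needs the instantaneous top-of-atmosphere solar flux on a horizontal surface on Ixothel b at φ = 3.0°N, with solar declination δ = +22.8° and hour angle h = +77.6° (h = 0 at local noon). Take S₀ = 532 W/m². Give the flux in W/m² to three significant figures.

116 W/m²

cos θ_z = sin φ sin δ + cos φ cos δ cos h = 0.020281 + 0.197685 = 0.217966.
Flux = S₀ · cos θ_z = 532 × 0.217966 = 116.0 W/m².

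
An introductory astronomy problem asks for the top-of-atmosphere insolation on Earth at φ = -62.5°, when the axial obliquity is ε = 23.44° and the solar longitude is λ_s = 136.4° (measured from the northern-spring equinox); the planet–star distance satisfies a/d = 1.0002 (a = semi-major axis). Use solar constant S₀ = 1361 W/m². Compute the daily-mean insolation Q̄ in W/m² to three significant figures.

Solar declination: sin δ = sin ε · sin λ_s = sin 23.44° × sin 136.4° = 0.27432, so δ = +15.922°.
cos H₀ = −tan(-62.5°) tan(+15.922°) = 0.5480, H₀ = 0.9908 rad.
Bracket: H₀ sin φ sin δ + cos φ cos δ sin H₀ = 0.9908×-0.88701×0.27432 + 0.46175×0.96164×0.83648 = -0.241086 + 0.371428 = 0.130342.
Inverse-square distance factor (a/d)² = 1.0002² = 1.000400.
Q̄ = (S₀/π) × 1.000400 × [bracket] = (1361/π) × 1.000400 × 0.130342 = 56.49 W/m².

Q̄ ≈ 56.5 W/m²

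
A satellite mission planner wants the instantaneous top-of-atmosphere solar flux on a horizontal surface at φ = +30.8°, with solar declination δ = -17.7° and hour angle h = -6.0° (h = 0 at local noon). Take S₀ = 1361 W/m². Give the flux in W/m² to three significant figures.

896 W/m²

cos θ_z = sin φ sin δ + cos φ cos δ cos h = -0.155678 + 0.813815 = 0.658137.
Flux = S₀ · cos θ_z = 1361 × 0.658137 = 895.7 W/m².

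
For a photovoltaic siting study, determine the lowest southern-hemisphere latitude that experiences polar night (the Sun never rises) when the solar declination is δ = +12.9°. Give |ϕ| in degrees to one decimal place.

|ϕ| = 77.1°

Polar night requires cos h₀ = −tan ϕ tan δ ≥ 1, i.e. tan ϕ tan δ ≤ −1.
The boundary is |tan ϕ| · |tan δ| = 1, so |ϕ| = 90° − |δ| = 90° − 12.9° = 77.1° in the southern hemisphere.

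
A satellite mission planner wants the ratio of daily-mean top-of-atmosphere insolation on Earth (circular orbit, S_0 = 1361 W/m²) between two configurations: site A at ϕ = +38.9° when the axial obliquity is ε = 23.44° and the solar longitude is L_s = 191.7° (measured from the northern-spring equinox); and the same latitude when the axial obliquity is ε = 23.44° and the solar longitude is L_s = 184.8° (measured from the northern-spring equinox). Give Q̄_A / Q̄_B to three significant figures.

— Configuration A (ϕ=+38.9°):
Solar declination: sin δ = sin ε · sin L_s = sin 23.44° × sin 191.7° = -0.08067, so δ = -4.627°.
cos h₀ = −tan(+38.9°) tan(-4.627°) = 0.0653, h₀ = 1.5054 rad.
Bracket: h₀ sin ϕ sin δ + cos ϕ cos δ sin h₀ = 1.5054×0.62796×-0.08067 + 0.77824×0.99674×0.99787 = -0.076260 + 0.774051 = 0.697791.
Q̄ = (S_0/π) × [bracket] = (1361/π) × 0.697791 = 302.30 W/m².
— Configuration B (ϕ=+38.9°):
Solar declination: sin δ = sin ε · sin L_s = sin 23.44° × sin 184.8° = -0.03329, so δ = -1.908°.
cos h₀ = −tan(+38.9°) tan(-1.908°) = 0.0269, h₀ = 1.5439 rad.
Bracket: h₀ sin ϕ sin δ + cos ϕ cos δ sin h₀ = 1.5439×0.62796×-0.03329 + 0.77824×0.99945×0.99964 = -0.032275 + 0.777532 = 0.745257.
Q̄ = (S_0/π) × [bracket] = (1361/π) × 0.745257 = 322.86 W/m².
Ratio Q̄_A / Q̄_B = 302.30 / 322.86 = 0.9363.

Q̄_A / Q̄_B ≈ 0.936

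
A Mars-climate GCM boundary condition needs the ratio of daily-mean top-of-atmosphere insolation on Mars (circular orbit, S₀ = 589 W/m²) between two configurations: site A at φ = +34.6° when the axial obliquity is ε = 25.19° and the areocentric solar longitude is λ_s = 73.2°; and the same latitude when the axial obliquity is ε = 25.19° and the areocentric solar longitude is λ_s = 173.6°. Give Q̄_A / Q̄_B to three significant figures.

Q̄_A / Q̄_B ≈ 1.33

— Configuration A (φ=+34.6°):
sin δ = sin 25.19° × sin 73.2° = 0.40746, so δ = +24.045°.
cos H₀ = −tan(+34.6°) tan(+24.045°) = -0.3078, H₀ = 1.8837 rad.
Bracket: H₀ sin φ sin δ + cos φ cos δ sin H₀ = 1.8837×0.56784×0.40746 + 0.82314×0.91323×0.95145 = 0.435836 + 0.715220 = 1.151056.
Q̄ = (S₀/π) × [bracket] = (589/π) × 1.151056 = 215.81 W/m².
— Configuration B (φ=+34.6°):
sin δ = sin 25.19° × sin 173.6° = 0.04744, so δ = +2.719°.
cos H₀ = −tan(+34.6°) tan(+2.719°) = -0.0328, H₀ = 1.6036 rad.
Bracket: H₀ sin φ sin δ + cos φ cos δ sin H₀ = 1.6036×0.56784×0.04744 + 0.82314×0.99887×0.99946 = 0.043198 + 0.821766 = 0.864964.
Q̄ = (S₀/π) × [bracket] = (589/π) × 0.864964 = 162.17 W/m².
Ratio Q̄_A / Q̄_B = 215.81 / 162.17 = 1.331.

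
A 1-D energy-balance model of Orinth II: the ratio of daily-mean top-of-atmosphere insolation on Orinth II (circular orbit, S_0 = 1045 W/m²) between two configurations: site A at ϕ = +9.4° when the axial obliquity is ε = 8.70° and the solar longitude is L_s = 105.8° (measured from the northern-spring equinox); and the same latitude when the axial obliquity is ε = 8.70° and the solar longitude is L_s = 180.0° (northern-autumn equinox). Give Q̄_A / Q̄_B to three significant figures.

— Configuration A (ϕ=+9.4°):
Solar declination: sin δ = sin ε · sin L_s = sin 8.70° × sin 105.8° = 0.14555, so δ = +8.369°.
cos h₀ = −tan(+9.4°) tan(+8.369°) = -0.0244, h₀ = 1.5952 rad.
Bracket: h₀ sin ϕ sin δ + cos ϕ cos δ sin h₀ = 1.5952×0.16333×0.14555 + 0.98657×0.98935×0.99970 = 0.037922 + 0.975770 = 1.013692.
Q̄ = (S_0/π) × [bracket] = (1045/π) × 1.013692 = 337.19 W/m².
— Configuration B (ϕ=+9.4°):
Solar declination: sin δ = sin ε · sin L_s = sin 8.70° × sin 180.0° = 0.00000, so δ = +0.000°.
cos h₀ = −tan(+9.4°) tan(+0.000°) = -0.0000, h₀ = 1.5708 rad.
Bracket: h₀ sin ϕ sin δ + cos ϕ cos δ sin h₀ = 1.5708×0.16333×0.00000 + 0.98657×1.00000×1.00000 = 0.000000 + 0.986570 = 0.986570.
Q̄ = (S_0/π) × [bracket] = (1045/π) × 0.986570 = 328.17 W/m².
Ratio Q̄_A / Q̄_B = 337.19 / 328.17 = 1.027.

Q̄_A / Q̄_B ≈ 1.03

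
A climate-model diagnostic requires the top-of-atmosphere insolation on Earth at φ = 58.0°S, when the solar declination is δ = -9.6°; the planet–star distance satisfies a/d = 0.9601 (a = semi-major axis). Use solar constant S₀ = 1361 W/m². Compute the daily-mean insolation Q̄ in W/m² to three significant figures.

cos H₀ = −tan(-58.0°) tan(-9.600°) = -0.2707, H₀ = 1.8449 rad.
Bracket: H₀ sin φ sin δ + cos φ cos δ sin H₀ = 1.8449×-0.84805×-0.16677 + 0.52992×0.98600×0.96267 = 0.260923 + 0.502996 = 0.763919.
Inverse-square distance factor (a/d)² = 0.9601² = 0.921792.
Q̄ = (S₀/π) × 0.921792 × [bracket] = (1361/π) × 0.921792 × 0.763919 = 305.1 W/m².

Q̄ ≈ 305 W/m²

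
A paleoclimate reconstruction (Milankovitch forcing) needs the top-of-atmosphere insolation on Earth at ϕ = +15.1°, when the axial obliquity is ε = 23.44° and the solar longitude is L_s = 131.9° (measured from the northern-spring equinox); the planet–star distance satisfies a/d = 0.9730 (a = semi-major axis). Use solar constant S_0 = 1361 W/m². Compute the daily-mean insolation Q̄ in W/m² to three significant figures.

Solar declination: sin δ = sin ε · sin L_s = sin 23.44° × sin 131.9° = 0.29608, so δ = +17.222°.
cos h₀ = −tan(+15.1°) tan(+17.222°) = -0.0836, h₀ = 1.6545 rad.
Bracket: h₀ sin ϕ sin δ + cos ϕ cos δ sin h₀ = 1.6545×0.26050×0.29608 + 0.96547×0.95516×0.99650 = 0.127610 + 0.918951 = 1.046561.
Inverse-square distance factor (a/d)² = 0.9730² = 0.946729.
Q̄ = (S_0/π) × 0.946729 × [bracket] = (1361/π) × 0.946729 × 1.046561 = 429.2 W/m².

Q̄ ≈ 429 W/m²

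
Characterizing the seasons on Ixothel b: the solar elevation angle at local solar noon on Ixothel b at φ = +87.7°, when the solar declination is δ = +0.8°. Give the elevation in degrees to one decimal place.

At local noon the hour angle is zero, so the zenith angle equals |φ − δ| = |+87.7° − (+0.800°)| = 86.900°.
Elevation = 90° − 86.900° = 3.1°.

3.1°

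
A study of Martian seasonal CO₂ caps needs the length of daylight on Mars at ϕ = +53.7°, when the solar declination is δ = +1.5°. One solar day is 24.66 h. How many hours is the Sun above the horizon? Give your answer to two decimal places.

12.61 h

cos h₀ = −tan ϕ · tan δ = −tan(+53.7°) × tan(+1.500°) = -0.0356, so h₀ = 1.6065 rad = 92.04°.
Daylight = 2h₀/(2π) × 24.66 h = (1.6065/π) × 24.66 = 12.61 h.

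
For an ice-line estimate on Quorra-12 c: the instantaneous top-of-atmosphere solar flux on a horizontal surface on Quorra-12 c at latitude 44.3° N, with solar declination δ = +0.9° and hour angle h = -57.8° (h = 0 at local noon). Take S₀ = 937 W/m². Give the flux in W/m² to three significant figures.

368 W/m²

cos θ_z = sin φ sin δ + cos φ cos δ cos h = 0.010970 + 0.381329 = 0.392299.
Flux = S₀ · cos θ_z = 937 × 0.392299 = 367.6 W/m².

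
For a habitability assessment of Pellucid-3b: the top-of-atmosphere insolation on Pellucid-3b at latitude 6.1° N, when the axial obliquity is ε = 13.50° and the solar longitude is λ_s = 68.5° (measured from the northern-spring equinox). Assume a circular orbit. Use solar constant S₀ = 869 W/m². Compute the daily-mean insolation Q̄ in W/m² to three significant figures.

Solar declination: sin δ = sin ε · sin λ_s = sin 13.50° × sin 68.5° = 0.21720, so δ = +12.545°.
cos H₀ = −tan(+6.1°) tan(+12.545°) = -0.0238, H₀ = 1.5946 rad.
Bracket: H₀ sin φ sin δ + cos φ cos δ sin H₀ = 1.5946×0.10626×0.21720 + 0.99434×0.97613×0.99972 = 0.036803 + 0.970333 = 1.007136.
Q̄ = (S₀/π) × [bracket] = (869/π) × 1.007136 = 278.6 W/m².

Q̄ ≈ 279 W/m²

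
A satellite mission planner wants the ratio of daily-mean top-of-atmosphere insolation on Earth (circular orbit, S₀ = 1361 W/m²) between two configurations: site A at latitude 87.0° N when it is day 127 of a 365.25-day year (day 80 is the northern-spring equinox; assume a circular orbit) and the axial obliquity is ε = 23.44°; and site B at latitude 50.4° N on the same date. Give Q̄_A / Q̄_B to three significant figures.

— Configuration A (φ=+87.0°):
Solar longitude: λ_s = 360° × (127 − 80)/365.25 = 46.324°.
sin δ = sin 23.44° × sin 46.324° = 0.28771, so δ = +16.721°.
cos H₀ = −tan(+87.0°) tan(+16.721°) = -5.7321 ≤ −1 ⇒ polar day, H₀ = π.
Bracket: H₀ sin φ sin δ + cos φ cos δ sin H₀ = 3.1416×0.99863×0.28771 + 0.05234×0.95772×0.00000 = 0.902631 + 0.000000 = 0.902631.
Q̄ = (S₀/π) × [bracket] = (1361/π) × 0.902631 = 391.04 W/m².
— Configuration B (φ=+50.4°):
cos H₀ = −tan(+50.4°) tan(+16.721°) = -0.3631, H₀ = 1.9424 rad.
Bracket: H₀ sin φ sin δ + cos φ cos δ sin H₀ = 1.9424×0.77051×0.28771 + 0.63742×0.95772×0.93174 = 0.430598 + 0.568799 = 0.999397.
Q̄ = (S₀/π) × [bracket] = (1361/π) × 0.999397 = 432.96 W/m².
Ratio Q̄_A / Q̄_B = 391.04 / 432.96 = 0.9032.

Q̄_A / Q̄_B ≈ 0.903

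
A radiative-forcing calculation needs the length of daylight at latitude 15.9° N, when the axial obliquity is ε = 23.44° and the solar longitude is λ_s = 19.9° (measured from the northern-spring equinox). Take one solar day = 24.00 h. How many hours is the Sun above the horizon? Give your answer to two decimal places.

12.30 h

Solar declination: sin δ = sin ε · sin λ_s = sin 23.44° × sin 19.9° = 0.13540, so δ = +7.782°.
cos H₀ = −tan φ · tan δ = −tan(+15.9°) × tan(+7.782°) = -0.0389, so H₀ = 1.6097 rad = 92.23°.
Daylight = 2H₀/(2π) × 24.00 h = (1.6097/π) × 24.00 = 12.30 h.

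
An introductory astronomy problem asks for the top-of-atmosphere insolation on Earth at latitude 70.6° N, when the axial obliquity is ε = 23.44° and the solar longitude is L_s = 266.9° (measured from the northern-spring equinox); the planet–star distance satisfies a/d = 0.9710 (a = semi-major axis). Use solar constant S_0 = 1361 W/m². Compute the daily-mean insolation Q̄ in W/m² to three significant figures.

Solar declination: sin δ = sin ε · sin L_s = sin 23.44° × sin 266.9° = -0.39721, so δ = -23.404°.
cos h₀ = −tan(+70.6°) tan(-23.404°) = 1.2290 ≥ 1 ⇒ polar night, h₀ = 0 and Q̄ = 0.
Inverse-square distance factor (a/d)² = 0.9710² = 0.942841.

Q̄ ≈ 0.00 W/m²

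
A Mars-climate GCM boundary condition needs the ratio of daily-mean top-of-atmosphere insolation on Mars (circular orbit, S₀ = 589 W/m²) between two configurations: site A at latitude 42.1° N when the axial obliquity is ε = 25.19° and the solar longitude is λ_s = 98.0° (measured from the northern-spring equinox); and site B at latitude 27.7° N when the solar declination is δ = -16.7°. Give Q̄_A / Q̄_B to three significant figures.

— Configuration A (φ=+42.1°):
Solar declination: sin δ = sin ε · sin λ_s = sin 25.19° × sin 98.0° = 0.42148, so δ = +24.928°.
cos H₀ = −tan(+42.1°) tan(+24.928°) = -0.4200, H₀ = 2.0042 rad.
Bracket: H₀ sin φ sin δ + cos φ cos δ sin H₀ = 2.0042×0.67043×0.42148 + 0.74198×0.90684×0.90754 = 0.566332 + 0.610645 = 1.176977.
Q̄ = (S₀/π) × [bracket] = (589/π) × 1.176977 = 220.66 W/m².
— Configuration B (φ=+27.7°):
cos H₀ = −tan(+27.7°) tan(-16.700°) = 0.1575, H₀ = 1.4126 rad.
Bracket: H₀ sin φ sin δ + cos φ cos δ sin H₀ = 1.4126×0.46484×-0.28736 + 0.88539×0.95782×0.98752 = -0.188690 + 0.837461 = 0.648771.
Q̄ = (S₀/π) × [bracket] = (589/π) × 0.648771 = 121.63 W/m².
Ratio Q̄_A / Q̄_B = 220.66 / 121.63 = 1.814.

Q̄_A / Q̄_B ≈ 1.81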